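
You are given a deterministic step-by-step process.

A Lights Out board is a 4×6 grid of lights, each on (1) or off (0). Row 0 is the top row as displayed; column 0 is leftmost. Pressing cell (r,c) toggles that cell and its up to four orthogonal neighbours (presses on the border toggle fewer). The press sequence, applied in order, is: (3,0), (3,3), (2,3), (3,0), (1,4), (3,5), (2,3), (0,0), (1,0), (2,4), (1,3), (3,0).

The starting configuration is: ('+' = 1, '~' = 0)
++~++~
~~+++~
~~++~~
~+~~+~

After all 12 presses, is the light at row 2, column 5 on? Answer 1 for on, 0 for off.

k=0  ++~++~
~~+++~
~~++~~
~+~~+~
k=1  ++~++~
~~+++~
+~++~~
+~~~+~
k=2  ++~++~
~~+++~
+~+~~~
+~++~~
k=3  ++~++~
~~+~+~
+~~++~
+~+~~~
k=4  ++~++~
~~+~+~
~~~++~
~++~~~
k=5  ++~+~~
~~++~+
~~~+~~
~++~~~
k=6  ++~+~~
~~++~+
~~~+~+
~++~++
k=7  ++~+~~
~~+~~+
~~+~++
~+++++
k=8  ~~~+~~
+~+~~+
~~+~++
~+++++
k=9  +~~+~~
~++~~+
+~+~++
~+++++
k=10  +~~+~~
~++~++
+~++~~
~+++~+
k=11  +~~~~~
~+~+~+
+~+~~~
~+++~+
k=12  +~~~~~
~+~+~+
~~+~~~
+~++~+

0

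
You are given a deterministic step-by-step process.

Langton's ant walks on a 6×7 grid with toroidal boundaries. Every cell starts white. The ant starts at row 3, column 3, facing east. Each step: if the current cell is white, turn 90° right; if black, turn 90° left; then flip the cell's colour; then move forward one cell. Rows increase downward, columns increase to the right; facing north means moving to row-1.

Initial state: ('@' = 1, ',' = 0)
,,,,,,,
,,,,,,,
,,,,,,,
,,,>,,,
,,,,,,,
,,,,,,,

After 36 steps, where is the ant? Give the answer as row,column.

t=0: ,,,,,,,
,,,,,,,
,,,,,,,
,,,>,,,
,,,,,,,
,,,,,,,
t=1: ,,,,,,,
,,,,,,,
,,,,,,,
,,,@,,,
,,,v,,,
,,,,,,,
t=2: ,,,,,,,
,,,,,,,
,,,,,,,
,,,@,,,
,,<@,,,
,,,,,,,
t=3: ,,,,,,,
,,,,,,,
,,,,,,,
,,^@,,,
,,@@,,,
,,,,,,,
t=4: ,,,,,,,
,,,,,,,
,,,,,,,
,,@>,,,
,,@@,,,
,,,,,,,
t=5: ,,,,,,,
,,,,,,,
,,,^,,,
,,@,,,,
,,@@,,,
,,,,,,,
t=6: ,,,,,,,
,,,,,,,
,,,@>,,
,,@,,,,
,,@@,,,
,,,,,,,
t=7: ,,,,,,,
,,,,,,,
,,,@@,,
,,@,v,,
,,@@,,,
,,,,,,,
t=8: ,,,,,,,
,,,,,,,
,,,@@,,
,,@<@,,
,,@@,,,
,,,,,,,
t=9: ,,,,,,,
,,,,,,,
,,,^@,,
,,@@@,,
,,@@,,,
,,,,,,,
t=10: ,,,,,,,
,,,,,,,
,,<,@,,
,,@@@,,
,,@@,,,
,,,,,,,
t=11: ,,,,,,,
,,^,,,,
,,@,@,,
,,@@@,,
,,@@,,,
,,,,,,,
t=12: ,,,,,,,
,,@>,,,
,,@,@,,
,,@@@,,
,,@@,,,
,,,,,,,
t=13: ,,,,,,,
,,@@,,,
,,@v@,,
,,@@@,,
,,@@,,,
,,,,,,,
t=14: ,,,,,,,
,,@@,,,
,,<@@,,
,,@@@,,
,,@@,,,
,,,,,,,
t=15: ,,,,,,,
,,@@,,,
,,,@@,,
,,v@@,,
,,@@,,,
,,,,,,,
t=16: ,,,,,,,
,,@@,,,
,,,@@,,
,,,>@,,
,,@@,,,
,,,,,,,
t=17: ,,,,,,,
,,@@,,,
,,,^@,,
,,,,@,,
,,@@,,,
,,,,,,,
t=18: ,,,,,,,
,,@@,,,
,,<,@,,
,,,,@,,
,,@@,,,
,,,,,,,
t=19: ,,,,,,,
,,^@,,,
,,@,@,,
,,,,@,,
,,@@,,,
,,,,,,,
t=20: ,,,,,,,
,<,@,,,
,,@,@,,
,,,,@,,
,,@@,,,
,,,,,,,
t=21: ,^,,,,,
,@,@,,,
,,@,@,,
,,,,@,,
,,@@,,,
,,,,,,,
t=22: ,@>,,,,
,@,@,,,
,,@,@,,
,,,,@,,
,,@@,,,
,,,,,,,
t=23: ,@@,,,,
,@v@,,,
,,@,@,,
,,,,@,,
,,@@,,,
,,,,,,,
t=24: ,@@,,,,
,<@@,,,
,,@,@,,
,,,,@,,
,,@@,,,
,,,,,,,
t=25: ,@@,,,,
,,@@,,,
,v@,@,,
,,,,@,,
,,@@,,,
,,,,,,,
t=26: ,@@,,,,
,,@@,,,
<@@,@,,
,,,,@,,
,,@@,,,
,,,,,,,
t=27: ,@@,,,,
^,@@,,,
@@@,@,,
,,,,@,,
,,@@,,,
,,,,,,,
t=28: ,@@,,,,
@>@@,,,
@@@,@,,
,,,,@,,
,,@@,,,
,,,,,,,
t=29: ,@@,,,,
@@@@,,,
@v@,@,,
,,,,@,,
,,@@,,,
,,,,,,,
t=30: ,@@,,,,
@@@@,,,
@,>,@,,
,,,,@,,
,,@@,,,
,,,,,,,
t=31: ,@@,,,,
@@^@,,,
@,,,@,,
,,,,@,,
,,@@,,,
,,,,,,,
t=32: ,@@,,,,
@<,@,,,
@,,,@,,
,,,,@,,
,,@@,,,
,,,,,,,
t=33: ,@@,,,,
@,,@,,,
@v,,@,,
,,,,@,,
,,@@,,,
,,,,,,,
t=34: ,@@,,,,
@,,@,,,
<@,,@,,
,,,,@,,
,,@@,,,
,,,,,,,
t=35: ,@@,,,,
@,,@,,,
,@,,@,,
v,,,@,,
,,@@,,,
,,,,,,,
t=36: ,@@,,,,
@,,@,,,
,@,,@,,
@,,,@,<
,,@@,,,
,,,,,,,

3,6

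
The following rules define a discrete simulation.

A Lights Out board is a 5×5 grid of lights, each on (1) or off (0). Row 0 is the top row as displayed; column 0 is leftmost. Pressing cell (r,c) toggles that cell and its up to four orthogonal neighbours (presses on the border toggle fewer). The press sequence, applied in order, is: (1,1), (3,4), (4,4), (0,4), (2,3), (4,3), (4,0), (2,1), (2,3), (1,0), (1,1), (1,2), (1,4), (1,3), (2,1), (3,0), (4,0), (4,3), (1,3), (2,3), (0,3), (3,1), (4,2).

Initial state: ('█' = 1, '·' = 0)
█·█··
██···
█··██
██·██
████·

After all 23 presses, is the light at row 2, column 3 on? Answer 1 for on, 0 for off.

0

[0] █·█··
██···
█··██
██·██
████·
[1] ███··
··█··
██·██
██·██
████·
[2] ███··
··█··
██·█·
██···
█████
[3] ███··
··█··
██·█·
██··█
███··
[4] █████
··█·█
██·█·
██··█
███··
[5] █████
··███
███·█
██·██
███··
[6] █████
··███
███·█
██··█
██·██
[7] █████
··███
███·█
·█··█
···██
[8] █████
·████
····█
····█
···██
[9] █████
·██·█
··██·
···██
···██
[10] ·████
█·█·█
█·██·
···██
···██
[11] ··███
·█··█
████·
···██
···██
[12] ···██
··███
██·█·
···██
···██
[13] ···█·
··█··
██·██
···██
···██
[14] ·····
···██
██··█
···██
···██
[15] ·····
·█·██
··█·█
·█·██
···██
[16] ·····
·█·██
█·█·█
█··██
█··██
[17] ·····
·█·██
█·█·█
···██
·█·██
[18] ·····
·█·██
█·█·█
····█
·██··
[19] ···█·
·██··
█·███
····█
·██··
[20] ···█·
·███·
█····
···██
·██··
[21] ··█·█
·██··
█····
···██
·██··
[22] ··█·█
·██··
██···
█████
··█··
[23] ··█·█
·██··
██···
██·██
·█·█·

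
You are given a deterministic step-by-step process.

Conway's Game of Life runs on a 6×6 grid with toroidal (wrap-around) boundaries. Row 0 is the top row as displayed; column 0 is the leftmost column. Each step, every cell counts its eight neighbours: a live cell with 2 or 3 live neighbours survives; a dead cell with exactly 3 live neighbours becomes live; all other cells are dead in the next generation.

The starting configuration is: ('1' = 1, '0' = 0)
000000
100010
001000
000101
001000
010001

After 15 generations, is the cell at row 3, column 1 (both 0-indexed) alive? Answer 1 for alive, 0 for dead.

1

step 0: 000000
100010
001000
000101
001000
010001
step 1: 100001
000000
000111
001100
101010
000000
step 2: 000000
100000
001110
011000
011000
110000
step 3: 110000
000100
001100
000000
000000
111000
step 4: 100000
010100
001100
000000
010000
101000
step 5: 101000
010100
001100
001000
010000
100000
step 6: 101000
010100
010100
011100
010000
100000
step 7: 101000
110100
110110
110100
110000
100000
step 8: 101001
000110
000110
000110
001001
100001
step 9: 110100
001000
001001
001001
100101
000010
step 10: 011100
101100
011100
011101
100101
011110
step 11: 100000
100010
000000
000001
000001
000001
step 12: 100000
000001
000001
000000
100011
100001
step 13: 100000
100001
000000
100010
100010
010010
step 14: 110000
100001
100000
000000
110110
110000
step 15: 000000
000001
100001
110001
111001
000000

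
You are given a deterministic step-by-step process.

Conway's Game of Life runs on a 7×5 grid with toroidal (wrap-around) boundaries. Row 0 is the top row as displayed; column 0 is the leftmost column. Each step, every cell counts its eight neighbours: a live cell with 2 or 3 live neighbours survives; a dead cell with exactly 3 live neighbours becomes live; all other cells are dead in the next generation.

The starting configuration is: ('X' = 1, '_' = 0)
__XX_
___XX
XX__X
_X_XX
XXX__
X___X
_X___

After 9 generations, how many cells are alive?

[0] __XX_
___XX
XX__X
_X_XX
XXX__
X___X
_X___
[1] __XXX
_X___
_X___
___X_
__X__
__X_X
XXXXX
[2] _____
XX_X_
__X__
__X__
__X__
____X
_____
[3] _____
_XX__
__XX_
_XXX_
___X_
_____
_____
[4] _____
_XXX_
_____
_X__X
___X_
_____
_____
[5] __X__
__X__
XX_X_
_____
_____
_____
_____
[6] _____
__XX_
_XX__
_____
_____
_____
_____
[7] _____
_XXX_
_XXX_
_____
_____
_____
_____
[8] __X__
_X_X_
_X_X_
__X__
_____
_____
_____
[9] __X__
_X_X_
_X_X_
__X__
_____
_____
_____

6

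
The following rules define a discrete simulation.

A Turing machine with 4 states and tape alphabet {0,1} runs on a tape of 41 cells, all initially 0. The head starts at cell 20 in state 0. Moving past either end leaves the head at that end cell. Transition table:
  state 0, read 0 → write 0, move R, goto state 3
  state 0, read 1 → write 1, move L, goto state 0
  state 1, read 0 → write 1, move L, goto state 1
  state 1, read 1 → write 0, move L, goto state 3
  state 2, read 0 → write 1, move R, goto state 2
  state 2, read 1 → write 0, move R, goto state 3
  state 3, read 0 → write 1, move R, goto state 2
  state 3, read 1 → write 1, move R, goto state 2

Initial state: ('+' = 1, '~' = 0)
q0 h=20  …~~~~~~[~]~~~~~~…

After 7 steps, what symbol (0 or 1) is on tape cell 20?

0

0) q0 h=20  …~~~~~~[~]~~~~~~…
1) q3 h=21  …~~~~~~[~]~~~~~~…
2) q2 h=22  …~~~~~+[~]~~~~~~…
3) q2 h=23  …~~~~++[~]~~~~~~…
4) q2 h=24  …~~~+++[~]~~~~~~…
5) q2 h=25  …~~++++[~]~~~~~~…
6) q2 h=26  …~+++++[~]~~~~~~…
7) q2 h=27  …++++++[~]~~~~~~…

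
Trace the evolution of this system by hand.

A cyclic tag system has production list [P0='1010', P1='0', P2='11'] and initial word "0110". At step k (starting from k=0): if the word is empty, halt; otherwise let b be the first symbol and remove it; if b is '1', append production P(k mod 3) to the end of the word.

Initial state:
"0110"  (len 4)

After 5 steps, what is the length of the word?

2

k=0  "0110"  (len 4)
k=1  "110"  (len 3)
k=2  "100"  (len 3)
k=3  "0011"  (len 4)
k=4  "011"  (len 3)
k=5  "11"  (len 2)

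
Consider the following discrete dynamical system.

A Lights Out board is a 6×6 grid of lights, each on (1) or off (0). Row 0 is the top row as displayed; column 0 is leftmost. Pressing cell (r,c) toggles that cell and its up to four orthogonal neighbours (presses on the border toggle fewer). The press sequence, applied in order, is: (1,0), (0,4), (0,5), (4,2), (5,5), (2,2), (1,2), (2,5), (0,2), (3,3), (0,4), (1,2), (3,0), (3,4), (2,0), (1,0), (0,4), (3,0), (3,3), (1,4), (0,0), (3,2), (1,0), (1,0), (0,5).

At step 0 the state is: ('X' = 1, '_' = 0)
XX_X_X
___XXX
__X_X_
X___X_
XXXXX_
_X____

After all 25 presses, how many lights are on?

[0] XX_X_X
___XXX
__X_X_
X___X_
XXXXX_
_X____
[1] _X_X_X
XX_XXX
X_X_X_
X___X_
XXXXX_
_X____
[2] _X__X_
XX_X_X
X_X_X_
X___X_
XXXXX_
_X____
[3] _X___X
XX_X__
X_X_X_
X___X_
XXXXX_
_X____
[4] _X___X
XX_X__
X_X_X_
X_X_X_
X___X_
_XX___
[5] _X___X
XX_X__
X_X_X_
X_X_X_
X___XX
_XX_XX
[6] _X___X
XXXX__
XX_XX_
X___X_
X___XX
_XX_XX
[7] _XX__X
X_____
XXXXX_
X___X_
X___XX
_XX_XX
[8] _XX__X
X____X
XXXX_X
X___XX
X___XX
_XX_XX
[9] ___X_X
X_X__X
XXXX_X
X___XX
X___XX
_XX_XX
[10] ___X_X
X_X__X
XXX__X
X_XX_X
X__XXX
_XX_XX
[11] ____X_
X_X_XX
XXX__X
X_XX_X
X__XXX
_XX_XX
[12] __X_X_
XX_XXX
XX___X
X_XX_X
X__XXX
_XX_XX
[13] __X_X_
XX_XXX
_X___X
_XXX_X
___XXX
_XX_XX
[14] __X_X_
XX_XXX
_X__XX
_XX_X_
___X_X
_XX_XX
[15] __X_X_
_X_XXX
X___XX
XXX_X_
___X_X
_XX_XX
[16] X_X_X_
X__XXX
____XX
XXX_X_
___X_X
_XX_XX
[17] X_XX_X
X__X_X
____XX
XXX_X_
___X_X
_XX_XX
[18] X_XX_X
X__X_X
X___XX
__X_X_
X__X_X
_XX_XX
[19] X_XX_X
X__X_X
X__XXX
___X__
X____X
_XX_XX
[20] X_XXXX
X___X_
X__X_X
___X__
X____X
_XX_XX
[21] _XXXXX
____X_
X__X_X
___X__
X____X
_XX_XX
[22] _XXXXX
____X_
X_XX_X
_XX___
X_X__X
_XX_XX
[23] XXXXXX
XX__X_
__XX_X
_XX___
X_X__X
_XX_XX
[24] _XXXXX
____X_
X_XX_X
_XX___
X_X__X
_XX_XX
[25] _XXX__
____XX
X_XX_X
_XX___
X_X__X
_XX_XX

18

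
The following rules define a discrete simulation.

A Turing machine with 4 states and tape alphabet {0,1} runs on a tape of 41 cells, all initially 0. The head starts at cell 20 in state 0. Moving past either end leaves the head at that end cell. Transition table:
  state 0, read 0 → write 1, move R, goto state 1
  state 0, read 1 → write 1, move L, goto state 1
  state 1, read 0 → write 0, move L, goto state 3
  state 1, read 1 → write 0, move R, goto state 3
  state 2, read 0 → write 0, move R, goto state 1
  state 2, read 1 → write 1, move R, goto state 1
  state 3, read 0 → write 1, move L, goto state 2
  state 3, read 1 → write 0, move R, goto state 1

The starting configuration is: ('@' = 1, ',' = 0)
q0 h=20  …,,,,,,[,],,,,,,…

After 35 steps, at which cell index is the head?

29

0) q0 h=20  …,,,,,,[,],,,,,,…
1) q1 h=21  …,,,,,@[,],,,,,,…
2) q3 h=20  …,,,,,,[@],,,,,,…
3) q1 h=21  …,,,,,,[,],,,,,,…
4) q3 h=20  …,,,,,,[,],,,,,,…
5) q2 h=19  …,,,,,,[,]@,,,,,…
6) q1 h=20  …,,,,,,[@],,,,,,…
7) q3 h=21  …,,,,,,[,],,,,,,…
8) q2 h=20  …,,,,,,[,]@,,,,,…
9) q1 h=21  …,,,,,,[@],,,,,,…
10) q3 h=22  …,,,,,,[,],,,,,,…
11) q2 h=21  …,,,,,,[,]@,,,,,…
12) q1 h=22  …,,,,,,[@],,,,,,…
13) q3 h=23  …,,,,,,[,],,,,,,…
14) q2 h=22  …,,,,,,[,]@,,,,,…
15) q1 h=23  …,,,,,,[@],,,,,,…
16) q3 h=24  …,,,,,,[,],,,,,,…
17) q2 h=23  …,,,,,,[,]@,,,,,…
18) q1 h=24  …,,,,,,[@],,,,,,…
19) q3 h=25  …,,,,,,[,],,,,,,…
20) q2 h=24  …,,,,,,[,]@,,,,,…
21) q1 h=25  …,,,,,,[@],,,,,,…
22) q3 h=26  …,,,,,,[,],,,,,,…
23) q2 h=25  …,,,,,,[,]@,,,,,…
24) q1 h=26  …,,,,,,[@],,,,,,…
25) q3 h=27  …,,,,,,[,],,,,,,…
26) q2 h=26  …,,,,,,[,]@,,,,,…
27) q1 h=27  …,,,,,,[@],,,,,,…
28) q3 h=28  …,,,,,,[,],,,,,,…
29) q2 h=27  …,,,,,,[,]@,,,,,…
30) q1 h=28  …,,,,,,[@],,,,,,…
31) q3 h=29  …,,,,,,[,],,,,,,…
32) q2 h=28  …,,,,,,[,]@,,,,,…
33) q1 h=29  …,,,,,,[@],,,,,,…
34) q3 h=30  …,,,,,,[,],,,,,,…
35) q2 h=29  …,,,,,,[,]@,,,,,…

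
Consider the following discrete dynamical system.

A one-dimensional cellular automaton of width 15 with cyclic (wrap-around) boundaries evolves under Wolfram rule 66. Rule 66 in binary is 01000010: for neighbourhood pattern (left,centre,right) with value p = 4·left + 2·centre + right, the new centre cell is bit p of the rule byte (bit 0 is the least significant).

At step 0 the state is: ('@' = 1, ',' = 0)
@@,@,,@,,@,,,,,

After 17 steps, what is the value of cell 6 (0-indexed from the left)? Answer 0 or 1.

0

t=0: @@,@,,@,,@,,,,,
t=1: ,@,,,@,,@,,,,,@
t=2: ,,,,@,,@,,,,,@,
t=3: ,,,@,,@,,,,,@,,
t=4: ,,@,,@,,,,,@,,,
t=5: ,@,,@,,,,,@,,,,
t=6: @,,@,,,,,@,,,,,
t=7: ,,@,,,,,@,,,,,@
t=8: ,@,,,,,@,,,,,@,
t=9: @,,,,,@,,,,,@,,
t=10: ,,,,,@,,,,,@,,@
t=11: ,,,,@,,,,,@,,@,
t=12: ,,,@,,,,,@,,@,,
t=13: ,,@,,,,,@,,@,,,
t=14: ,@,,,,,@,,@,,,,
t=15: @,,,,,@,,@,,,,,
t=16: ,,,,,@,,@,,,,,@
t=17: ,,,,@,,@,,,,,@,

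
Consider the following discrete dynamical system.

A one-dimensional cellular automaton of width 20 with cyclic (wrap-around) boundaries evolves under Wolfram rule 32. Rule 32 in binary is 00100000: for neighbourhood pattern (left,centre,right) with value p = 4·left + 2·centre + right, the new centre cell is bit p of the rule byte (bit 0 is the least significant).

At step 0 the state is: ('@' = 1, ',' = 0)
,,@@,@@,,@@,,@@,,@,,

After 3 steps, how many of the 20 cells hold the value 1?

gen 0: ,,@@,@@,,@@,,@@,,@,,
gen 1: ,,,,@,,,,,,,,,,,,,,,
gen 2: ,,,,,,,,,,,,,,,,,,,,
gen 3: ,,,,,,,,,,,,,,,,,,,,

0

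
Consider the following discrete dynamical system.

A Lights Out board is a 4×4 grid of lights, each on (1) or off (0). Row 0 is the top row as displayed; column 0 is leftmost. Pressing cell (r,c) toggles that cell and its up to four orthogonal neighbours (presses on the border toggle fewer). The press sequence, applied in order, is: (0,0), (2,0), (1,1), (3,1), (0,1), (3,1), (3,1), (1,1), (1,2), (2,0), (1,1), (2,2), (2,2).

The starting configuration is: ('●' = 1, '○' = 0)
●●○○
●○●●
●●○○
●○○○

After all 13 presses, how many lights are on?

9

gen 0: ●●○○
●○●●
●●○○
●○○○
gen 1: ○○○○
○○●●
●●○○
●○○○
gen 2: ○○○○
●○●●
○○○○
○○○○
gen 3: ○●○○
○●○●
○●○○
○○○○
gen 4: ○●○○
○●○●
○○○○
●●●○
gen 5: ●○●○
○○○●
○○○○
●●●○
gen 6: ●○●○
○○○●
○●○○
○○○○
gen 7: ●○●○
○○○●
○○○○
●●●○
gen 8: ●●●○
●●●●
○●○○
●●●○
gen 9: ●●○○
●○○○
○●●○
●●●○
gen 10: ●●○○
○○○○
●○●○
○●●○
gen 11: ●○○○
●●●○
●●●○
○●●○
gen 12: ●○○○
●●○○
●○○●
○●○○
gen 13: ●○○○
●●●○
●●●○
○●●○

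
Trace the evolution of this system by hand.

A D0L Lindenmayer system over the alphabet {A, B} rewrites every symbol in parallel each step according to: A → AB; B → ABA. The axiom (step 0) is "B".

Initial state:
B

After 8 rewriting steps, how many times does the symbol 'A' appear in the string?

0) B
1) ABA
2) ABABAAB
3) ABABAABABAABABABA
4) ABABAABABAABABABAABABAABABABAABABAABABAAB
5) ABABAABABAABABABAABABAABABABAABABAABABAABABABAABABAABABABAABABAABABAABABABAABABAABABABAABABAABABABA
6) ABABAABABAABABABAABABAABABABAABABAABABAABABABAABABAABABABA…ABABAABABAABABABAABABAABABAABABABAABABAABABABAABABAABABAAB  (len 239)
7) ABABAABABAABABABAABABAABABABAABABAABABAABABABAABABAABABABA…ABABAABABAABABABAABABAABABAABABABAABABAABABABAABABAABABABA  (len 577)
8) ABABAABABAABABABAABABAABABABAABABAABABAABABABAABABAABABABA…ABABAABABAABABABAABABAABABAABABABAABABAABABABAABABAABABAAB  (len 1393)

816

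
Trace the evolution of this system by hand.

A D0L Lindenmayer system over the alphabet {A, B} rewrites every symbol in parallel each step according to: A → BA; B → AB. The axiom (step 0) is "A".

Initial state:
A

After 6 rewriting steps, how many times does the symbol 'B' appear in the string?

32

gen 0: A
gen 1: BA
gen 2: ABBA
gen 3: BAABABBA
gen 4: ABBABAABBAABABBA
gen 5: BAABABBAABBABAABABBABAABBAABABBA
gen 6: ABBABAABBAABABBABAABABBAABBABAABBAABABBAABBABAABABBABAABBAABABBA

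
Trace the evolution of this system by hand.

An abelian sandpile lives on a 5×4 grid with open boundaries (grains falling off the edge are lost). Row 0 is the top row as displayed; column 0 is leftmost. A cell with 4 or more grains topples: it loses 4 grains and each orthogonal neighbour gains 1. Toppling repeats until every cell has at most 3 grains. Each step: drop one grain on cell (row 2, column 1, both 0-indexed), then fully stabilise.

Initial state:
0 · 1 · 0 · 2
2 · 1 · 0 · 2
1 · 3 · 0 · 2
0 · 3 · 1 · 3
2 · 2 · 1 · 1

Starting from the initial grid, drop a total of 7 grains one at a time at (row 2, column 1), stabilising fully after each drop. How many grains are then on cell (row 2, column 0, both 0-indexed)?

step 0: 0 · 1 · 0 · 2
2 · 1 · 0 · 2
1 · 3 · 0 · 2
0 · 3 · 1 · 3
2 · 2 · 1 · 1
step 1: 0 · 1 · 0 · 2
2 · 2 · 0 · 2
2 · 1 · 1 · 2
1 · 0 · 2 · 3
2 · 3 · 1 · 1
step 2: 0 · 1 · 0 · 2
2 · 2 · 0 · 2
2 · 2 · 1 · 2
1 · 0 · 2 · 3
2 · 3 · 1 · 1
step 3: 0 · 1 · 0 · 2
2 · 2 · 0 · 2
2 · 3 · 1 · 2
1 · 0 · 2 · 3
2 · 3 · 1 · 1
step 4: 0 · 1 · 0 · 2
2 · 3 · 0 · 2
3 · 0 · 2 · 2
1 · 1 · 2 · 3
2 · 3 · 1 · 1
step 5: 0 · 1 · 0 · 2
2 · 3 · 0 · 2
3 · 1 · 2 · 2
1 · 1 · 2 · 3
2 · 3 · 1 · 1
step 6: 0 · 1 · 0 · 2
2 · 3 · 0 · 2
3 · 2 · 2 · 2
1 · 1 · 2 · 3
2 · 3 · 1 · 1
step 7: 0 · 1 · 0 · 2
2 · 3 · 0 · 2
3 · 3 · 2 · 2
1 · 1 · 2 · 3
2 · 3 · 1 · 1

3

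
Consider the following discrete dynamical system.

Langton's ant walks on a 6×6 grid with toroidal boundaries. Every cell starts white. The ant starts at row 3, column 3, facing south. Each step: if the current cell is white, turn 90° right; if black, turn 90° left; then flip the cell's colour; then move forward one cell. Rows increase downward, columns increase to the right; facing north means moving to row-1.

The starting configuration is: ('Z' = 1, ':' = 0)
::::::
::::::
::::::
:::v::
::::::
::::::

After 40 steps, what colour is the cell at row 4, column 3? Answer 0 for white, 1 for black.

gen 0: ::::::
::::::
::::::
:::v::
::::::
::::::
gen 1: ::::::
::::::
::::::
::<Z::
::::::
::::::
gen 2: ::::::
::::::
::^:::
::ZZ::
::::::
::::::
gen 3: ::::::
::::::
::Z>::
::ZZ::
::::::
::::::
gen 4: ::::::
::::::
::ZZ::
::Zv::
::::::
::::::
gen 5: ::::::
::::::
::ZZ::
::Z:>:
::::::
::::::
gen 6: ::::::
::::::
::ZZ::
::Z:Z:
::::v:
::::::
gen 7: ::::::
::::::
::ZZ::
::Z:Z:
:::<Z:
::::::
gen 8: ::::::
::::::
::ZZ::
::Z^Z:
:::ZZ:
::::::
gen 9: ::::::
::::::
::ZZ::
::ZZ>:
:::ZZ:
::::::
gen 10: ::::::
::::::
::ZZ^:
::ZZ::
:::ZZ:
::::::
gen 11: ::::::
::::::
::ZZZ>
::ZZ::
:::ZZ:
::::::
gen 12: ::::::
::::::
::ZZZZ
::ZZ:v
:::ZZ:
::::::
gen 13: ::::::
::::::
::ZZZZ
::ZZ<Z
:::ZZ:
::::::
gen 14: ::::::
::::::
::ZZ^Z
::ZZZZ
:::ZZ:
::::::
gen 15: ::::::
::::::
::Z<:Z
::ZZZZ
:::ZZ:
::::::
gen 16: ::::::
::::::
::Z::Z
::ZvZZ
:::ZZ:
::::::
gen 17: ::::::
::::::
::Z::Z
::Z:>Z
:::ZZ:
::::::
gen 18: ::::::
::::::
::Z:^Z
::Z::Z
:::ZZ:
::::::
gen 19: ::::::
::::::
::Z:Z>
::Z::Z
:::ZZ:
::::::
gen 20: ::::::
:::::^
::Z:Z:
::Z::Z
:::ZZ:
::::::
gen 21: ::::::
>::::Z
::Z:Z:
::Z::Z
:::ZZ:
::::::
gen 22: ::::::
Z::::Z
v:Z:Z:
::Z::Z
:::ZZ:
::::::
gen 23: ::::::
Z::::Z
Z:Z:Z<
::Z::Z
:::ZZ:
::::::
gen 24: ::::::
Z::::^
Z:Z:ZZ
::Z::Z
:::ZZ:
::::::
gen 25: ::::::
Z:::<:
Z:Z:ZZ
::Z::Z
:::ZZ:
::::::
gen 26: ::::^:
Z:::Z:
Z:Z:ZZ
::Z::Z
:::ZZ:
::::::
gen 27: ::::Z>
Z:::Z:
Z:Z:ZZ
::Z::Z
:::ZZ:
::::::
gen 28: ::::ZZ
Z:::Zv
Z:Z:ZZ
::Z::Z
:::ZZ:
::::::
gen 29: ::::ZZ
Z:::<Z
Z:Z:ZZ
::Z::Z
:::ZZ:
::::::
gen 30: ::::ZZ
Z::::Z
Z:Z:vZ
::Z::Z
:::ZZ:
::::::
gen 31: ::::ZZ
Z::::Z
Z:Z::>
::Z::Z
:::ZZ:
::::::
gen 32: ::::ZZ
Z::::^
Z:Z:::
::Z::Z
:::ZZ:
::::::
gen 33: ::::ZZ
Z:::<:
Z:Z:::
::Z::Z
:::ZZ:
::::::
gen 34: ::::^Z
Z:::Z:
Z:Z:::
::Z::Z
:::ZZ:
::::::
gen 35: :::<:Z
Z:::Z:
Z:Z:::
::Z::Z
:::ZZ:
::::::
gen 36: :::Z:Z
Z:::Z:
Z:Z:::
::Z::Z
:::ZZ:
:::^::
gen 37: :::Z:Z
Z:::Z:
Z:Z:::
::Z::Z
:::ZZ:
:::Z>:
gen 38: :::ZvZ
Z:::Z:
Z:Z:::
::Z::Z
:::ZZ:
:::ZZ:
gen 39: :::<ZZ
Z:::Z:
Z:Z:::
::Z::Z
:::ZZ:
:::ZZ:
gen 40: ::::ZZ
Z::vZ:
Z:Z:::
::Z::Z
:::ZZ:
:::ZZ:

1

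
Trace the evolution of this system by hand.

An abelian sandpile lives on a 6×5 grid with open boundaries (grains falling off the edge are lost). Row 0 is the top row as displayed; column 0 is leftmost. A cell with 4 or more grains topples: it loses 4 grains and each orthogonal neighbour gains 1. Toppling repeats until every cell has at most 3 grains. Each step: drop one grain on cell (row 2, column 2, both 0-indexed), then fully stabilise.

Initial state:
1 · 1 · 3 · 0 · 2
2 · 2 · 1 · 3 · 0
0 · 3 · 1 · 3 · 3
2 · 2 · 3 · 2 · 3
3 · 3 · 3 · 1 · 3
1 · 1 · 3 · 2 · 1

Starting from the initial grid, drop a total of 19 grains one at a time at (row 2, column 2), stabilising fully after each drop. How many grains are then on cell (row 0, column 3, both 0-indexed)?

3

step 0: 1 · 1 · 3 · 0 · 2
2 · 2 · 1 · 3 · 0
0 · 3 · 1 · 3 · 3
2 · 2 · 3 · 2 · 3
3 · 3 · 3 · 1 · 3
1 · 1 · 3 · 2 · 1
step 1: 1 · 1 · 3 · 0 · 2
2 · 2 · 1 · 3 · 0
0 · 3 · 2 · 3 · 3
2 · 2 · 3 · 2 · 3
3 · 3 · 3 · 1 · 3
1 · 1 · 3 · 2 · 1
step 2: 1 · 1 · 3 · 0 · 2
2 · 2 · 1 · 3 · 0
0 · 3 · 3 · 3 · 3
2 · 2 · 3 · 2 · 3
3 · 3 · 3 · 1 · 3
1 · 1 · 3 · 2 · 1
step 3: 1 · 1 · 3 · 1 · 2
2 · 3 · 3 · 0 · 2
2 · 1 · 3 · 3 · 1
0 · 2 · 3 · 2 · 2
1 · 2 · 3 · 1 · 1
2 · 3 · 1 · 0 · 3
step 4: 1 · 3 · 0 · 2 · 2
3 · 0 · 2 · 2 · 2
2 · 3 · 3 · 1 · 2
0 · 3 · 2 · 0 · 3
1 · 3 · 0 · 3 · 1
2 · 3 · 2 · 0 · 3
step 5: 1 · 3 · 0 · 2 · 2
3 · 1 · 3 · 2 · 2
3 · 1 · 2 · 2 · 2
1 · 2 · 0 · 1 · 3
2 · 1 · 2 · 3 · 1
3 · 0 · 3 · 0 · 3
step 6: 1 · 3 · 0 · 2 · 2
3 · 1 · 3 · 2 · 2
3 · 1 · 3 · 2 · 2
1 · 2 · 0 · 1 · 3
2 · 1 · 2 · 3 · 1
3 · 0 · 3 · 0 · 3
step 7: 1 · 3 · 1 · 2 · 2
3 · 2 · 0 · 3 · 2
3 · 2 · 1 · 3 · 2
1 · 2 · 1 · 1 · 3
2 · 1 · 2 · 3 · 1
3 · 0 · 3 · 0 · 3
step 8: 1 · 3 · 1 · 2 · 2
3 · 2 · 0 · 3 · 2
3 · 2 · 2 · 3 · 2
1 · 2 · 1 · 1 · 3
2 · 1 · 2 · 3 · 1
3 · 0 · 3 · 0 · 3
step 9: 1 · 3 · 1 · 2 · 2
3 · 2 · 0 · 3 · 2
3 · 2 · 3 · 3 · 2
1 · 2 · 1 · 1 · 3
2 · 1 · 2 · 3 · 1
3 · 0 · 3 · 0 · 3
step 10: 1 · 3 · 1 · 3 · 2
3 · 2 · 2 · 0 · 3
3 · 3 · 1 · 1 · 3
1 · 2 · 2 · 2 · 3
2 · 1 · 2 · 3 · 1
3 · 0 · 3 · 0 · 3
step 11: 1 · 3 · 1 · 3 · 2
3 · 2 · 2 · 0 · 3
3 · 3 · 2 · 1 · 3
1 · 2 · 2 · 2 · 3
2 · 1 · 2 · 3 · 1
3 · 0 · 3 · 0 · 3
step 12: 1 · 3 · 1 · 3 · 2
3 · 2 · 2 · 0 · 3
3 · 3 · 3 · 1 · 3
1 · 2 · 2 · 2 · 3
2 · 1 · 2 · 3 · 1
3 · 0 · 3 · 0 · 3
step 13: 3 · 0 · 3 · 3 · 2
1 · 2 · 0 · 1 · 3
1 · 2 · 2 · 2 · 3
2 · 3 · 3 · 2 · 3
2 · 1 · 2 · 3 · 1
3 · 0 · 3 · 0 · 3
step 14: 3 · 0 · 3 · 3 · 2
1 · 2 · 0 · 1 · 3
1 · 2 · 3 · 2 · 3
2 · 3 · 3 · 2 · 3
2 · 1 · 2 · 3 · 1
3 · 0 · 3 · 0 · 3
step 15: 3 · 0 · 3 · 3 · 2
1 · 3 · 1 · 1 · 3
2 · 0 · 2 · 3 · 3
3 · 1 · 1 · 3 · 3
2 · 2 · 3 · 3 · 1
3 · 0 · 3 · 0 · 3
step 16: 3 · 0 · 3 · 3 · 2
1 · 3 · 1 · 1 · 3
2 · 0 · 3 · 3 · 3
3 · 1 · 1 · 3 · 3
2 · 2 · 3 · 3 · 1
3 · 0 · 3 · 0 · 3
step 17: 3 · 0 · 3 · 3 · 3
1 · 3 · 2 · 3 · 0
2 · 1 · 2 · 2 · 2
3 · 2 · 0 · 3 · 1
2 · 3 · 2 · 1 · 3
3 · 1 · 0 · 2 · 3
step 18: 3 · 0 · 3 · 3 · 3
1 · 3 · 2 · 3 · 0
2 · 1 · 3 · 2 · 2
3 · 2 · 0 · 3 · 1
2 · 3 · 2 · 1 · 3
3 · 1 · 0 · 2 · 3
step 19: 3 · 0 · 3 · 3 · 3
1 · 3 · 3 · 3 · 0
2 · 2 · 0 · 3 · 2
3 · 2 · 1 · 3 · 1
2 · 3 · 2 · 1 · 3
3 · 1 · 0 · 2 · 3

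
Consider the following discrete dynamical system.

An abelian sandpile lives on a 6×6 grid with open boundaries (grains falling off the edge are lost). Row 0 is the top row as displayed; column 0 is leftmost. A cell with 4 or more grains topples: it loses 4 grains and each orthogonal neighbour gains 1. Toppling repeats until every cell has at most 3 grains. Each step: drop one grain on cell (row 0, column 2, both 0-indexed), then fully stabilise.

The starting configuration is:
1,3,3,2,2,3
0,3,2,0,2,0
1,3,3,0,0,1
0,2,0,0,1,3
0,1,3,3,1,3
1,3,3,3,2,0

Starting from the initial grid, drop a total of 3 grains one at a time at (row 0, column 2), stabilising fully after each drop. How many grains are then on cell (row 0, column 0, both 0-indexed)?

0) 1,3,3,2,2,3
0,3,2,0,2,0
1,3,3,0,0,1
0,2,0,0,1,3
0,1,3,3,1,3
1,3,3,3,2,0
1) 2,1,2,3,2,3
1,2,1,1,2,0
2,1,1,1,0,1
0,3,1,0,1,3
0,1,3,3,1,3
1,3,3,3,2,0
2) 2,1,3,3,2,3
1,2,1,1,2,0
2,1,1,1,0,1
0,3,1,0,1,3
0,1,3,3,1,3
1,3,3,3,2,0
3) 2,2,1,0,3,3
1,2,2,2,2,0
2,1,1,1,0,1
0,3,1,0,1,3
0,1,3,3,1,3
1,3,3,3,2,0

2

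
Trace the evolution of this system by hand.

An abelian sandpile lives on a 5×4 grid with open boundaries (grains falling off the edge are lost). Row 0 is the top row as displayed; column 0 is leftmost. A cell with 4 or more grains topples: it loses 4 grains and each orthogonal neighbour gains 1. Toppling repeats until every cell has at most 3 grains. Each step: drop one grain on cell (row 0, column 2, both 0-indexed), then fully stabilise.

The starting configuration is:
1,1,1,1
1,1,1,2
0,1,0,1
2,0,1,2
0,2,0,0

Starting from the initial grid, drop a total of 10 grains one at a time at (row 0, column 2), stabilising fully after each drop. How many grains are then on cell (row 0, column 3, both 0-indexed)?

[0] 1,1,1,1
1,1,1,2
0,1,0,1
2,0,1,2
0,2,0,0
[1] 1,1,2,1
1,1,1,2
0,1,0,1
2,0,1,2
0,2,0,0
[2] 1,1,3,1
1,1,1,2
0,1,0,1
2,0,1,2
0,2,0,0
[3] 1,2,0,2
1,1,2,2
0,1,0,1
2,0,1,2
0,2,0,0
[4] 1,2,1,2
1,1,2,2
0,1,0,1
2,0,1,2
0,2,0,0
[5] 1,2,2,2
1,1,2,2
0,1,0,1
2,0,1,2
0,2,0,0
[6] 1,2,3,2
1,1,2,2
0,1,0,1
2,0,1,2
0,2,0,0
[7] 1,3,0,3
1,1,3,2
0,1,0,1
2,0,1,2
0,2,0,0
[8] 1,3,1,3
1,1,3,2
0,1,0,1
2,0,1,2
0,2,0,0
[9] 1,3,2,3
1,1,3,2
0,1,0,1
2,0,1,2
0,2,0,0
[10] 1,3,3,3
1,1,3,2
0,1,0,1
2,0,1,2
0,2,0,0

3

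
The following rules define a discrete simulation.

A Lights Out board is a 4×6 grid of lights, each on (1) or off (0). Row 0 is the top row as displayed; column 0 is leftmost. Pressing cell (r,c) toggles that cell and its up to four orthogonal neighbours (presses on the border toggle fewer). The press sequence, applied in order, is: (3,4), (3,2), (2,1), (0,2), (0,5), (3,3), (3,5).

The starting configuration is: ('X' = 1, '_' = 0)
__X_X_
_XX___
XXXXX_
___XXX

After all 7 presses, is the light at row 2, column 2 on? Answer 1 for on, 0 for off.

1

t=0: __X_X_
_XX___
XXXXX_
___XXX
t=1: __X_X_
_XX___
XXXX__
______
t=2: __X_X_
_XX___
XX_X__
_XXX__
t=3: __X_X_
__X___
__XX__
__XX__
t=4: _X_XX_
______
__XX__
__XX__
t=5: _X_X_X
_____X
__XX__
__XX__
t=6: _X_X_X
_____X
__X___
____X_
t=7: _X_X_X
_____X
__X__X
_____X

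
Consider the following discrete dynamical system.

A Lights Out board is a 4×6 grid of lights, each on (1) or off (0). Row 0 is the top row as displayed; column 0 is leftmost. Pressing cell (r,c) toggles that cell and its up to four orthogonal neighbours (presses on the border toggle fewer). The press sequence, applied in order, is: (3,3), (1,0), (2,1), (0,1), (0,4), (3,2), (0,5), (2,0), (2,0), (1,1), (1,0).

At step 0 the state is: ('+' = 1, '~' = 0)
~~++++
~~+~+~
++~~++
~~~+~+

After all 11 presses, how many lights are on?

t=0: ~~++++
~~+~+~
++~~++
~~~+~+
t=1: ~~++++
~~+~+~
++~+++
~~+~++
t=2: +~++++
+++~+~
~+~+++
~~+~++
t=3: +~++++
+~+~+~
+~++++
~++~++
t=4: ~+~+++
+++~+~
+~++++
~++~++
t=5: ~+~~~~
+++~~~
+~++++
~++~++
t=6: ~+~~~~
+++~~~
+~~+++
~~~+++
t=7: ~+~~++
+++~~+
+~~+++
~~~+++
t=8: ~+~~++
~++~~+
~+~+++
+~~+++
t=9: ~+~~++
+++~~+
+~~+++
~~~+++
t=10: ~~~~++
~~~~~+
++~+++
~~~+++
t=11: +~~~++
++~~~+
~+~+++
~~~+++

13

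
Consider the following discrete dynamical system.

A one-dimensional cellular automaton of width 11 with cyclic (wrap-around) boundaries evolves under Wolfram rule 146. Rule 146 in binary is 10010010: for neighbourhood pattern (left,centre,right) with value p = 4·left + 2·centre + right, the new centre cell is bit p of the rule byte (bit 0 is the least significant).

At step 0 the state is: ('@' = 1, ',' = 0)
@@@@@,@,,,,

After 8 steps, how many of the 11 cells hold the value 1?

2

step 0: @@@@@,@,,,,
step 1: ,@@@,,,@,,@
step 2: ,,@,@,@,@@,
step 3: ,@,,,,,,,,@
step 4: ,,@,,,,,,@,
step 5: ,@,@,,,,@,@
step 6: ,,,,@,,@,,,
step 7: ,,,@,@@,@,,
step 8: ,,@,,,,,,@,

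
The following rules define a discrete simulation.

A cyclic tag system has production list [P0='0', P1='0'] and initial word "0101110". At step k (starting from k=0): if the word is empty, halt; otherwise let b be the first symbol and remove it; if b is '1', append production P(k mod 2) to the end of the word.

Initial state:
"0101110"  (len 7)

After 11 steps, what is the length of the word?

0

step 0: "0101110"  (len 7)
step 1: "101110"  (len 6)
step 2: "011100"  (len 6)
step 3: "11100"  (len 5)
step 4: "11000"  (len 5)
step 5: "10000"  (len 5)
step 6: "00000"  (len 5)
step 7: "0000"  (len 4)
step 8: "000"  (len 3)
step 9: "00"  (len 2)
step 10: "0"  (len 1)
step 11: (halted — word empty)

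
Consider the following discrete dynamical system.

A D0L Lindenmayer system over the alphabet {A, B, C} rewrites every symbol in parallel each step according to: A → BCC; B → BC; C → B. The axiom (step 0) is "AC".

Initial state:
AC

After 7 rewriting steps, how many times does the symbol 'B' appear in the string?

k=0  AC
k=1  BCCB
k=2  BCBBBC
k=3  BCBBCBCBCB
k=4  BCBBCBCBBCBBCBBC
k=5  BCBBCBCBBCBBCBCBBCBCBBCBCB
k=6  BCBBCBCBBCBBCBCBBCBCBBCBBCBCBBCBBCBCBBCBBC
k=7  BCBBCBCBBCBBCBCBBCBCBBCBBCBCBBCBBCBCBBCBCBBCBBCBCBBCBCBBCBBCBCBBCBCB

42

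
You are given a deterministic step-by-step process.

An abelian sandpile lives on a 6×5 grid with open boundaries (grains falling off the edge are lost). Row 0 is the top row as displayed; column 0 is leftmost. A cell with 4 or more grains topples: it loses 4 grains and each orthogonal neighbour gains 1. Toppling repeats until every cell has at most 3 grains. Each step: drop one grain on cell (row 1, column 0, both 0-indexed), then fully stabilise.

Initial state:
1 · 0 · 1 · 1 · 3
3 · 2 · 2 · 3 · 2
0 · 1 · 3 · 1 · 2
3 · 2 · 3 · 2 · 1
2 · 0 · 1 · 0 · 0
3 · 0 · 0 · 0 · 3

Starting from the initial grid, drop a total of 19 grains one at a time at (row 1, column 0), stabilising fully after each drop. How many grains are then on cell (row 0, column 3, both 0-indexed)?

2

k=0  1 · 0 · 1 · 1 · 3
3 · 2 · 2 · 3 · 2
0 · 1 · 3 · 1 · 2
3 · 2 · 3 · 2 · 1
2 · 0 · 1 · 0 · 0
3 · 0 · 0 · 0 · 3
k=1  2 · 0 · 1 · 1 · 3
0 · 3 · 2 · 3 · 2
1 · 1 · 3 · 1 · 2
3 · 2 · 3 · 2 · 1
2 · 0 · 1 · 0 · 0
3 · 0 · 0 · 0 · 3
k=2  2 · 0 · 1 · 1 · 3
1 · 3 · 2 · 3 · 2
1 · 1 · 3 · 1 · 2
3 · 2 · 3 · 2 · 1
2 · 0 · 1 · 0 · 0
3 · 0 · 0 · 0 · 3
k=3  2 · 0 · 1 · 1 · 3
2 · 3 · 2 · 3 · 2
1 · 1 · 3 · 1 · 2
3 · 2 · 3 · 2 · 1
2 · 0 · 1 · 0 · 0
3 · 0 · 0 · 0 · 3
k=4  2 · 0 · 1 · 1 · 3
3 · 3 · 2 · 3 · 2
1 · 1 · 3 · 1 · 2
3 · 2 · 3 · 2 · 1
2 · 0 · 1 · 0 · 0
3 · 0 · 0 · 0 · 3
k=5  3 · 1 · 1 · 1 · 3
1 · 0 · 3 · 3 · 2
2 · 2 · 3 · 1 · 2
3 · 2 · 3 · 2 · 1
2 · 0 · 1 · 0 · 0
3 · 0 · 0 · 0 · 3
k=6  3 · 1 · 1 · 1 · 3
2 · 0 · 3 · 3 · 2
2 · 2 · 3 · 1 · 2
3 · 2 · 3 · 2 · 1
2 · 0 · 1 · 0 · 0
3 · 0 · 0 · 0 · 3
k=7  3 · 1 · 1 · 1 · 3
3 · 0 · 3 · 3 · 2
2 · 2 · 3 · 1 · 2
3 · 2 · 3 · 2 · 1
2 · 0 · 1 · 0 · 0
3 · 0 · 0 · 0 · 3
k=8  0 · 2 · 1 · 1 · 3
1 · 1 · 3 · 3 · 2
3 · 2 · 3 · 1 · 2
3 · 2 · 3 · 2 · 1
2 · 0 · 1 · 0 · 0
3 · 0 · 0 · 0 · 3
k=9  0 · 2 · 1 · 1 · 3
2 · 1 · 3 · 3 · 2
3 · 2 · 3 · 1 · 2
3 · 2 · 3 · 2 · 1
2 · 0 · 1 · 0 · 0
3 · 0 · 0 · 0 · 3
k=10  0 · 2 · 1 · 1 · 3
3 · 1 · 3 · 3 · 2
3 · 2 · 3 · 1 · 2
3 · 2 · 3 · 2 · 1
2 · 0 · 1 · 0 · 0
3 · 0 · 0 · 0 · 3
k=11  1 · 2 · 1 · 1 · 3
1 · 2 · 3 · 3 · 2
1 · 3 · 3 · 1 · 2
0 · 3 · 3 · 2 · 1
3 · 0 · 1 · 0 · 0
3 · 0 · 0 · 0 · 3
k=12  1 · 2 · 1 · 1 · 3
2 · 2 · 3 · 3 · 2
1 · 3 · 3 · 1 · 2
0 · 3 · 3 · 2 · 1
3 · 0 · 1 · 0 · 0
3 · 0 · 0 · 0 · 3
k=13  1 · 2 · 1 · 1 · 3
3 · 2 · 3 · 3 · 2
1 · 3 · 3 · 1 · 2
0 · 3 · 3 · 2 · 1
3 · 0 · 1 · 0 · 0
3 · 0 · 0 · 0 · 3
k=14  2 · 2 · 1 · 1 · 3
0 · 3 · 3 · 3 · 2
2 · 3 · 3 · 1 · 2
0 · 3 · 3 · 2 · 1
3 · 0 · 1 · 0 · 0
3 · 0 · 0 · 0 · 3
k=15  2 · 2 · 1 · 1 · 3
1 · 3 · 3 · 3 · 2
2 · 3 · 3 · 1 · 2
0 · 3 · 3 · 2 · 1
3 · 0 · 1 · 0 · 0
3 · 0 · 0 · 0 · 3
k=16  2 · 2 · 1 · 1 · 3
2 · 3 · 3 · 3 · 2
2 · 3 · 3 · 1 · 2
0 · 3 · 3 · 2 · 1
3 · 0 · 1 · 0 · 0
3 · 0 · 0 · 0 · 3
k=17  2 · 2 · 1 · 1 · 3
3 · 3 · 3 · 3 · 2
2 · 3 · 3 · 1 · 2
0 · 3 · 3 · 2 · 1
3 · 0 · 1 · 0 · 0
3 · 0 · 0 · 0 · 3
k=18  3 · 3 · 2 · 2 · 3
2 · 2 · 2 · 0 · 3
0 · 3 · 2 · 3 · 2
2 · 1 · 1 · 3 · 1
3 · 1 · 2 · 0 · 0
3 · 0 · 0 · 0 · 3
k=19  3 · 3 · 2 · 2 · 3
3 · 2 · 2 · 0 · 3
0 · 3 · 2 · 3 · 2
2 · 1 · 1 · 3 · 1
3 · 1 · 2 · 0 · 0
3 · 0 · 0 · 0 · 3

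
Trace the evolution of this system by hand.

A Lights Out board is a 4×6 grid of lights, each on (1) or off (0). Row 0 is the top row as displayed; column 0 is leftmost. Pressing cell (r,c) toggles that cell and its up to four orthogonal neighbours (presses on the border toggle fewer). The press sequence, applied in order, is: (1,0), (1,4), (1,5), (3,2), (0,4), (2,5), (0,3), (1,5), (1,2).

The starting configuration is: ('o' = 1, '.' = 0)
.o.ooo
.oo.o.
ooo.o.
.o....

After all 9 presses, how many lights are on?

14

[0] .o.ooo
.oo.o.
ooo.o.
.o....
[1] oo.ooo
o.o.o.
.oo.o.
.o....
[2] oo.o.o
o.oo.o
.oo...
.o....
[3] oo.o..
o.ooo.
.oo..o
.o....
[4] oo.o..
o.ooo.
.o...o
..oo..
[5] oo..oo
o.oo..
.o...o
..oo..
[6] oo..oo
o.oo.o
.o..o.
..oo.o
[7] oooo.o
o.o..o
.o..o.
..oo.o
[8] oooo..
o.o.o.
.o..oo
..oo.o
[9] oo.o..
oo.oo.
.oo.oo
..oo.o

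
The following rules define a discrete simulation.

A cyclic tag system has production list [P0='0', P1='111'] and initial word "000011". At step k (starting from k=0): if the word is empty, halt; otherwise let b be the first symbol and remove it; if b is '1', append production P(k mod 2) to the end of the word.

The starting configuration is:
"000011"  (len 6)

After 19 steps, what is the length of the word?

9

k=0  "000011"  (len 6)
k=1  "00011"  (len 5)
k=2  "0011"  (len 4)
k=3  "011"  (len 3)
k=4  "11"  (len 2)
k=5  "10"  (len 2)
k=6  "0111"  (len 4)
k=7  "111"  (len 3)
k=8  "11111"  (len 5)
k=9  "11110"  (len 5)
k=10  "1110111"  (len 7)
k=11  "1101110"  (len 7)
k=12  "101110111"  (len 9)
k=13  "011101110"  (len 9)
k=14  "11101110"  (len 8)
k=15  "11011100"  (len 8)
k=16  "1011100111"  (len 10)
k=17  "0111001110"  (len 10)
k=18  "111001110"  (len 9)
k=19  "110011100"  (len 9)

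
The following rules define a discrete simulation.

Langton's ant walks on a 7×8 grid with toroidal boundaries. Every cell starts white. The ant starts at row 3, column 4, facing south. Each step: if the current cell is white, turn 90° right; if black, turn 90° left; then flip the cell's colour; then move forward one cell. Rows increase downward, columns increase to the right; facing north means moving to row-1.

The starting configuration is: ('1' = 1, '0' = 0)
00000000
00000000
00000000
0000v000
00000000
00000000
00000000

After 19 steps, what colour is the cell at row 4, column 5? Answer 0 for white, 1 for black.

1

k=0  00000000
00000000
00000000
0000v000
00000000
00000000
00000000
k=1  00000000
00000000
00000000
000<1000
00000000
00000000
00000000
k=2  00000000
00000000
000^0000
00011000
00000000
00000000
00000000
k=3  00000000
00000000
0001>000
00011000
00000000
00000000
00000000
k=4  00000000
00000000
00011000
0001v000
00000000
00000000
00000000
k=5  00000000
00000000
00011000
00010>00
00000000
00000000
00000000
k=6  00000000
00000000
00011000
00010100
00000v00
00000000
00000000
k=7  00000000
00000000
00011000
00010100
0000<100
00000000
00000000
k=8  00000000
00000000
00011000
0001^100
00001100
00000000
00000000
k=9  00000000
00000000
00011000
00011>00
00001100
00000000
00000000
k=10  00000000
00000000
00011^00
00011000
00001100
00000000
00000000
k=11  00000000
00000000
000111>0
00011000
00001100
00000000
00000000
k=12  00000000
00000000
00011110
000110v0
00001100
00000000
00000000
k=13  00000000
00000000
00011110
00011<10
00001100
00000000
00000000
k=14  00000000
00000000
00011^10
00011110
00001100
00000000
00000000
k=15  00000000
00000000
0001<010
00011110
00001100
00000000
00000000
k=16  00000000
00000000
00010010
0001v110
00001100
00000000
00000000
k=17  00000000
00000000
00010010
00010>10
00001100
00000000
00000000
k=18  00000000
00000000
00010^10
00010010
00001100
00000000
00000000
k=19  00000000
00000000
000101>0
00010010
00001100
00000000
00000000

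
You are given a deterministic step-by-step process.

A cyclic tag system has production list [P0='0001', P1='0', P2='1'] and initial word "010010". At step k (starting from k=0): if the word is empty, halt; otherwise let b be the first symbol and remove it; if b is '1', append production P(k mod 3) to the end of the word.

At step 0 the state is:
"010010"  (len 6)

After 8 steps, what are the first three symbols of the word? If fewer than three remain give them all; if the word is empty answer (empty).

(empty)

0) "010010"  (len 6)
1) "10010"  (len 5)
2) "00100"  (len 5)
3) "0100"  (len 4)
4) "100"  (len 3)
5) "000"  (len 3)
6) "00"  (len 2)
7) "0"  (len 1)
8) (halted — word empty)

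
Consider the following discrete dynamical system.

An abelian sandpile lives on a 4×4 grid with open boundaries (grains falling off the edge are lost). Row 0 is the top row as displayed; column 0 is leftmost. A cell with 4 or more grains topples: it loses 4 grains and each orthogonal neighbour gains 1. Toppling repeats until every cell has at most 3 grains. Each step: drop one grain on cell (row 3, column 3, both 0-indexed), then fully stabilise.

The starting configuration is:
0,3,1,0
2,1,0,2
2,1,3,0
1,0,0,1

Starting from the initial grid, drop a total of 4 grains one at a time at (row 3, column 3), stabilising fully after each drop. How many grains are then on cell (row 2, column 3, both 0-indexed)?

gen 0: 0,3,1,0
2,1,0,2
2,1,3,0
1,0,0,1
gen 1: 0,3,1,0
2,1,0,2
2,1,3,0
1,0,0,2
gen 2: 0,3,1,0
2,1,0,2
2,1,3,0
1,0,0,3
gen 3: 0,3,1,0
2,1,0,2
2,1,3,1
1,0,1,0
gen 4: 0,3,1,0
2,1,0,2
2,1,3,1
1,0,1,1

1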